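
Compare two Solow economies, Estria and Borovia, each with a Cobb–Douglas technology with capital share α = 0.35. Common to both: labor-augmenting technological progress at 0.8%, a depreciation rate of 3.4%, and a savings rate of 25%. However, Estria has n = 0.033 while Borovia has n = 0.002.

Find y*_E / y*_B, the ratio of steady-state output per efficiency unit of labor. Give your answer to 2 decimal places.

Steady-state y* = [s/(n + g + δ)]^(α/(1−α)), so the ratio is [ (s_E/(n + g + δ)_E) / (s_B/(n + g + δ)_B) ]^0.5385.
s_E/(n + g + δ)_E = 0.25/0.075 = 3.3333; s_B/(n + g + δ)_B = 0.25/0.044 = 5.6818.
Ratio = (3.3333/5.6818)^0.5385 = 0.5867^0.5385 ≈ 0.7504

ratio ≈ 0.75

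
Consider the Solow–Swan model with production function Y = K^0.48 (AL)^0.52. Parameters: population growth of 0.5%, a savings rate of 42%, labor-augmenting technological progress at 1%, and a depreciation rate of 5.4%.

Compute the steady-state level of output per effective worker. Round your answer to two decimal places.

y* ≈ 5.30

Steady state requires s·f(k) = (n + g + δ)·k, i.e. s·k^α = (n + g + δ)·k.
Dividing both sides by k: k^(1−α) = s / (n + g + δ).
k^0.52 = 0.42 / (0.005 + 0.010 + 0.054) = 0.42 / 0.069 = 6.0870
k* = 6.0870^(1/0.52) ≈ 32.2454
y* = (k*)^α = 32.2454^0.48 ≈ 5.2974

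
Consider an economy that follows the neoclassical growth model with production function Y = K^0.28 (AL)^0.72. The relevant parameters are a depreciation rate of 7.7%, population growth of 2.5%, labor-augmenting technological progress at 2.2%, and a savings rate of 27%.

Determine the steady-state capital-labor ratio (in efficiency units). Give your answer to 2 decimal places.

At the steady state, Δk = 0, so s·k^α = (n + g + δ)·k.
Dividing both sides by k: k^(1−α) = s / (n + g + δ).
k^0.72 = 0.27 / (0.025 + 0.022 + 0.077) = 0.27 / 0.124 = 2.1774
k* = 2.1774^(1/0.72) ≈ 2.9469

k* ≈ 2.95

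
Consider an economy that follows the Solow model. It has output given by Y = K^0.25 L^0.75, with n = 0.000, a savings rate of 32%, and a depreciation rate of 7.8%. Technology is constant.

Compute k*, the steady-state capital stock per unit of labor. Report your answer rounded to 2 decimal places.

Steady state requires s·f(k) = (n + δ)·k, i.e. s·k^α = (n + δ)·k.
Rearranging, k^(1−α) = s / (n + δ).
k^0.75 = 0.32 / (0.000 + 0.078) = 0.32 / 0.078 = 4.1026
k* = 4.1026^(1/0.75) ≈ 6.5677

k* ≈ 6.57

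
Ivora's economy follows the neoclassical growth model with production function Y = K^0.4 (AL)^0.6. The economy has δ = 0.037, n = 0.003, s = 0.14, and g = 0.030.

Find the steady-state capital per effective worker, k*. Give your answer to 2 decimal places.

In steady state, investment equals break-even investment: s·k^α = (n + g + δ)·k.
Dividing both sides by k: k^(1−α) = s / (n + g + δ).
k^0.6 = 0.14 / (0.003 + 0.030 + 0.037) = 0.14 / 0.070 = 2.0000
k* = 2.0000^(1/0.6) ≈ 3.1748

k* ≈ 3.17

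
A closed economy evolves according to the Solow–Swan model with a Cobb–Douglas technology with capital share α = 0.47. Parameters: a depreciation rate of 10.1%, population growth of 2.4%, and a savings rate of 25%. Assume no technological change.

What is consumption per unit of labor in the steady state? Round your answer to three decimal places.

c* ≈ 1.387

Steady state requires s·f(k) = (n + δ)·k, i.e. s·k^α = (n + δ)·k.
Dividing both sides by k: k^(1−α) = s / (n + δ).
k^0.53 = 0.25 / (0.024 + 0.101) = 0.25 / 0.125 = 2.0000
k* = 2.0000^(1/0.53) ≈ 3.6981
y* = (k*)^α = 3.6981^0.47 ≈ 1.8491
c* = (1 − s)·y* = (1 − 0.25) × 1.8491 ≈ 1.3868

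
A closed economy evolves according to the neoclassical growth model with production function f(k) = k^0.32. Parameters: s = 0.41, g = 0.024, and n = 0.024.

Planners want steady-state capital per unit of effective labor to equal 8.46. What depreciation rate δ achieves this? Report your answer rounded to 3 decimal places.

δ ≈ 0.048

At the steady state, Δk = 0, so s·k^α = (n + g + δ)·k.
So s / (n + g + δ) = (k*)^(1−α) = 8.46^0.68 = 4.2718.
Therefore n + g + δ = s / 4.2718 = 0.41 / 4.2718 = 0.0960, so δ = 0.0960 − 0.048 = 0.0480.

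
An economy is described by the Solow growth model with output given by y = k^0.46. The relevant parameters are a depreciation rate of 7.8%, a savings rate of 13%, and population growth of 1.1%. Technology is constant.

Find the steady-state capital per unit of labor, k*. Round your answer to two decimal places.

k* ≈ 2.02

In steady state, investment equals break-even investment: s·k^α = (n + δ)·k.
Dividing both sides by k: k^(1−α) = s / (n + δ).
k^0.54 = 0.13 / (0.011 + 0.078) = 0.13 / 0.089 = 1.4607
k* = 1.4607^(1/0.54) ≈ 2.0172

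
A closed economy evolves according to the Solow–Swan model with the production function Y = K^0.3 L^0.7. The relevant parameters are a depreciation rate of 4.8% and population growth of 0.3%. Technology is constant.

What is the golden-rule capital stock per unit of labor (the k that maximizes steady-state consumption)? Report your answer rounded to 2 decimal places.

The golden rule sets f'(k) = n + δ, i.e. α·k^(α−1) = n + δ.
So k^(1−α) = α / (n + δ) = 0.3 / 0.051 = 5.8824.
k_gold = 5.8824^(1/0.7) ≈ 12.5708

k_gold ≈ 12.57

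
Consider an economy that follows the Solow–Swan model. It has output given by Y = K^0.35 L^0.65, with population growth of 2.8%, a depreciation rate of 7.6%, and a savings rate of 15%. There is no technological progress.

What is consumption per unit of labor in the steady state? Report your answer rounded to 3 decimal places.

Steady state requires s·f(k) = (n + δ)·k, i.e. s·k^α = (n + δ)·k.
Rearranging, k^(1−α) = s / (n + δ).
k^0.65 = 0.15 / (0.028 + 0.076) = 0.15 / 0.104 = 1.4423
k* = 1.4423^(1/0.65) ≈ 1.7567
y* = (k*)^α = 1.7567^0.35 ≈ 1.2180
c* = (1 − s)·y* = (1 − 0.15) × 1.2180 ≈ 1.0353

c* = 1.035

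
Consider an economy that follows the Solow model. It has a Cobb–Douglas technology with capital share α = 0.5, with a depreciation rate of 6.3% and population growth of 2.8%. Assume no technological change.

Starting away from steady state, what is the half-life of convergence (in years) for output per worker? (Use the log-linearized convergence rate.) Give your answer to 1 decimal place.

half-life ≈ 15.2 years

Near the steady state the convergence rate is λ = (1 − α)(n + δ).
λ = (1 − 0.5) × 0.091 = 0.5 × 0.091 = 0.0455
Half-life = ln 2 / λ = 0.6931 / 0.0455 ≈ 15.23 years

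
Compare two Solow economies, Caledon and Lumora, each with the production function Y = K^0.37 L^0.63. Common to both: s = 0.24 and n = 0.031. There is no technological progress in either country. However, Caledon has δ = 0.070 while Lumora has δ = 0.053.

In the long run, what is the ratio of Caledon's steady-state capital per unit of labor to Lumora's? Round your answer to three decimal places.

k*_C / k*_L ≈ 0.746

Steady-state k* = [s/(n + δ)]^(1/(1−α)), so the ratio is [ (s_C/(n + δ)_C) / (s_L/(n + δ)_L) ]^1.5873.
s_C/(n + δ)_C = 0.24/0.101 = 2.3762; s_L/(n + δ)_L = 0.24/0.084 = 2.8571.
Ratio = (2.3762/2.8571)^1.5873 = 0.8317^1.5873 ≈ 0.7464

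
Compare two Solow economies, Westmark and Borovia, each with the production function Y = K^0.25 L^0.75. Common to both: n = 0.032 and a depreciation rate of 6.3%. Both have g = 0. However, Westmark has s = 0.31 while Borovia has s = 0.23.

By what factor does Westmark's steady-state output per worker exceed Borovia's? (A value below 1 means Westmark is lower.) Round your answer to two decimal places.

ratio ≈ 1.10

Steady-state y* = [s/(n + δ)]^(α/(1−α)), so the ratio is [ (s_W/(n + δ)_W) / (s_B/(n + δ)_B) ]^0.3333.
s_W/(n + δ)_W = 0.31/0.095 = 3.2632; s_B/(n + δ)_B = 0.23/0.095 = 2.4211.
Ratio = (3.2632/2.4211)^0.3333 = 1.3478^0.3333 ≈ 1.1046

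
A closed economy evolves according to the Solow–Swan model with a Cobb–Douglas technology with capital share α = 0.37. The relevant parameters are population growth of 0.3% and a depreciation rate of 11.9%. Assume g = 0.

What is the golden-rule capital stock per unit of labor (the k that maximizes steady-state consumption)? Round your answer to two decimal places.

k_gold ≈ 5.82

The golden rule sets f'(k) = n + δ, i.e. α·k^(α−1) = n + δ.
So k^(1−α) = α / (n + δ) = 0.37 / 0.122 = 3.0328.
k_gold = 3.0328^(1/0.63) ≈ 5.8188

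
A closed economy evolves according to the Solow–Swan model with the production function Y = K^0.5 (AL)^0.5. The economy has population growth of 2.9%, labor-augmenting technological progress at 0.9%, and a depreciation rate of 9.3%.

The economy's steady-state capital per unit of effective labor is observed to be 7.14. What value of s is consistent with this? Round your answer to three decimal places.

s ≈ 0.350

In steady state, investment equals break-even investment: s·k^α = (n + g + δ)·k.
So s / (n + g + δ) = (k*)^(1−α) = 7.14^0.5 = 2.6721.
Therefore s = 2.6721 × (n + g + δ) = 2.6721 × 0.131 = 0.3500.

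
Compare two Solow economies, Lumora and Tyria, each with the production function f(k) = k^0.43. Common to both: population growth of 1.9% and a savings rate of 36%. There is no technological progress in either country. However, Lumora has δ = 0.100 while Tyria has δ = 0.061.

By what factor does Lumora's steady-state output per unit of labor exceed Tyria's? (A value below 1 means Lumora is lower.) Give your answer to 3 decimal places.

Steady-state y* = [s/(n + δ)]^(α/(1−α)), so the ratio is [ (s_L/(n + δ)_L) / (s_T/(n + δ)_T) ]^0.7544.
s_L/(n + δ)_L = 0.36/0.119 = 3.0252; s_T/(n + δ)_T = 0.36/0.080 = 4.5000.
Ratio = (3.0252/4.5000)^0.7544 = 0.6723^0.7544 ≈ 0.7412

ratio ≈ 0.741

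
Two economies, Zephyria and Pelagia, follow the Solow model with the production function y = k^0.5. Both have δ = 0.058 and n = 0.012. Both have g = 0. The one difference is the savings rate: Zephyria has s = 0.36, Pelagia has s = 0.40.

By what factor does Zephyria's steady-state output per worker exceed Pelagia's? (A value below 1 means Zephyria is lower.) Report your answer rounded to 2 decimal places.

ratio ≈ 0.90

Steady-state y* = [s/(n + δ)]^(α/(1−α)), so the ratio is [ (s_Z/(n + δ)_Z) / (s_P/(n + δ)_P) ]^1.
s_Z/(n + δ)_Z = 0.36/0.070 = 5.1429; s_P/(n + δ)_P = 0.40/0.070 = 5.7143.
Ratio = (5.1429/5.7143)^1 = 0.9000^1 ≈ 0.9000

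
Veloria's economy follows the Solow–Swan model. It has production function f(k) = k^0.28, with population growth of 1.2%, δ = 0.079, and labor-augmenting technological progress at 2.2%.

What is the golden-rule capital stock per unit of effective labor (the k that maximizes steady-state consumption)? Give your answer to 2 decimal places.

k_gold ≈ 3.53

The golden rule sets f'(k) = n + g + δ, i.e. α·k^(α−1) = n + g + δ.
So k^(1−α) = α / (n + g + δ) = 0.28 / 0.113 = 2.4779.
k_gold = 2.4779^(1/0.72) ≈ 3.5265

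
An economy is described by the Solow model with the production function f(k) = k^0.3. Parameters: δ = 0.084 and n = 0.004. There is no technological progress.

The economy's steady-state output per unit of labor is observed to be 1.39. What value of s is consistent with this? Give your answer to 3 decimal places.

In steady state, investment equals break-even investment: s·k^α = (n + δ)·k.
Since y* = [s/(n + δ)]^(α/(1−α)), we have s/(n + δ) = (y*)^((1−α)/α) = 1.39^2.3333 = 2.1562.
Therefore s = 2.1562 × (n + δ) = 2.1562 × 0.088 = 0.1897.

s ≈ 0.190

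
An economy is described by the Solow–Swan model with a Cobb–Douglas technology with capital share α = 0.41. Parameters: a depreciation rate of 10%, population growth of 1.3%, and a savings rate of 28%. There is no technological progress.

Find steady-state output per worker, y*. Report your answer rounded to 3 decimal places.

Steady state requires s·f(k) = (n + δ)·k, i.e. s·k^α = (n + δ)·k.
Dividing both sides by k: k^(1−α) = s / (n + δ).
k^0.59 = 0.28 / (0.013 + 0.100) = 0.28 / 0.113 = 2.4779
k* = 2.4779^(1/0.59) ≈ 4.6552
y* = (k*)^α = 4.6552^0.41 ≈ 1.8787

y* = 1.879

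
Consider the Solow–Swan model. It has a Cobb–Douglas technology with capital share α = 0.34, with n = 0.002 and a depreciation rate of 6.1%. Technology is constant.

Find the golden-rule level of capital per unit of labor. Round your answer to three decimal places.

k_gold ≈ 12.862

The golden rule sets f'(k) = n + δ, i.e. α·k^(α−1) = n + δ.
So k^(1−α) = α / (n + δ) = 0.34 / 0.063 = 5.3968.
k_gold = 5.3968^(1/0.66) ≈ 12.8617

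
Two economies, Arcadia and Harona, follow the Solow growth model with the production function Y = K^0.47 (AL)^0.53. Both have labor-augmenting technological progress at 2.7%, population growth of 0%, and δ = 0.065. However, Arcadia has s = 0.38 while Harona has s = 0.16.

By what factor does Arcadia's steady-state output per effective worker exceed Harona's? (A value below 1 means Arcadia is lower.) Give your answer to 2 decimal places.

Steady-state y* = [s/(n + g + δ)]^(α/(1−α)), so the ratio is [ (s_A/(n + g + δ)_A) / (s_H/(n + g + δ)_H) ]^0.8868.
s_A/(n + g + δ)_A = 0.38/0.092 = 4.1304; s_H/(n + g + δ)_H = 0.16/0.092 = 1.7391.
Ratio = (4.1304/1.7391)^0.8868 = 2.3750^0.8868 ≈ 2.1535

ratio ≈ 2.15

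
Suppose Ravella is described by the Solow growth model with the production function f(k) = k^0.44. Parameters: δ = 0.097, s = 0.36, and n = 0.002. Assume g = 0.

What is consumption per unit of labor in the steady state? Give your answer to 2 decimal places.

At the steady state, Δk = 0, so s·k^α = (n + δ)·k.
Rearranging, k^(1−α) = s / (n + δ).
k^0.56 = 0.36 / (0.002 + 0.097) = 0.36 / 0.099 = 3.6364
k* = 3.6364^(1/0.56) ≈ 10.0277
y* = (k*)^α = 10.0277^0.44 ≈ 2.7576
c* = (1 − s)·y* = (1 − 0.36) × 2.7576 ≈ 1.7649

c* ≈ 1.76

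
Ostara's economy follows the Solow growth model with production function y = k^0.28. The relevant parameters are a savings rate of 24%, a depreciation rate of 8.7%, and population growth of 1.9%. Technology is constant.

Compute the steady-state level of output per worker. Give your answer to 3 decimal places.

y* ≈ 1.374

Steady state requires s·f(k) = (n + δ)·k, i.e. s·k^α = (n + δ)·k.
Rearranging, k^(1−α) = s / (n + δ).
k^0.72 = 0.24 / (0.019 + 0.087) = 0.24 / 0.106 = 2.2642
k* = 2.2642^(1/0.72) ≈ 3.1113
y* = (k*)^α = 3.1113^0.28 ≈ 1.3741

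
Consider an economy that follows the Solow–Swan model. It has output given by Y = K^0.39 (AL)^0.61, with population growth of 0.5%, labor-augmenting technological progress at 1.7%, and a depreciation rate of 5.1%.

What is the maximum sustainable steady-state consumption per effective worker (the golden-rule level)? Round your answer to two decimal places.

At the golden rule, f'(k) = n + g + δ, so α·k^(α−1) = n + g + δ and k_gold = (α/(n + g + δ))^(1/(1−α)).
k_gold = (0.39/0.073)^(1/0.61) = 5.3425^1.6393 ≈ 15.5952
c_gold = f(k_gold) − (n + g + δ)·k_gold = 2.9192 − 0.073×15.5952 ≈ 1.7808

c_gold ≈ 1.78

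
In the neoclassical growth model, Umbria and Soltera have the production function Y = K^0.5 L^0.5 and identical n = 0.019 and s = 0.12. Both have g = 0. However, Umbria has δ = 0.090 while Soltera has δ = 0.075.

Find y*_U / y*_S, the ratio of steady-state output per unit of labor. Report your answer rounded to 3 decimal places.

ratio ≈ 0.862

Steady-state y* = [s/(n + δ)]^(α/(1−α)), so the ratio is [ (s_U/(n + δ)_U) / (s_S/(n + δ)_S) ]^1.
s_U/(n + δ)_U = 0.12/0.109 = 1.1009; s_S/(n + δ)_S = 0.12/0.094 = 1.2766.
Ratio = (1.1009/1.2766)^1 = 0.8624^1 ≈ 0.8624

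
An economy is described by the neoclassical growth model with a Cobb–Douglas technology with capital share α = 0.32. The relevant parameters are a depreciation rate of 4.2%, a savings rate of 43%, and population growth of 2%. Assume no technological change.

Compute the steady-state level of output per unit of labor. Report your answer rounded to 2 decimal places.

Steady state requires s·f(k) = (n + δ)·k, i.e. s·k^α = (n + δ)·k.
Dividing both sides by k: k^(1−α) = s / (n + δ).
k^0.68 = 0.43 / (0.020 + 0.042) = 0.43 / 0.062 = 6.9355
k* = 6.9355^(1/0.68) ≈ 17.2536
y* = (k*)^α = 17.2536^0.32 ≈ 2.4877

y* ≈ 2.49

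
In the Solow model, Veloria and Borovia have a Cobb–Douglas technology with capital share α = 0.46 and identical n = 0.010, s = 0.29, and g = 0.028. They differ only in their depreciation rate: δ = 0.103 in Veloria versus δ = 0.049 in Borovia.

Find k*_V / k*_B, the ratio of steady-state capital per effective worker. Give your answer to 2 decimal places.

Steady-state k* = [s/(n + g + δ)]^(1/(1−α)), so the ratio is [ (s_V/(n + g + δ)_V) / (s_B/(n + g + δ)_B) ]^1.8519.
s_V/(n + g + δ)_V = 0.29/0.141 = 2.0567; s_B/(n + g + δ)_B = 0.29/0.087 = 3.3333.
Ratio = (2.0567/3.3333)^1.8519 = 0.6170^1.8519 ≈ 0.4089

k*_V / k*_B ≈ 0.41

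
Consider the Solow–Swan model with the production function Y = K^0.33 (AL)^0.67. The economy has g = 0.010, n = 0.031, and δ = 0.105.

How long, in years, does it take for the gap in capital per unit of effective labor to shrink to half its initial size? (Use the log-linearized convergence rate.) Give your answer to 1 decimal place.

Near the steady state the convergence rate is λ = (1 − α)(n + g + δ).
λ = (1 − 0.33) × 0.146 = 0.67 × 0.146 = 0.09782
Half-life = ln 2 / λ = 0.6931 / 0.09782 ≈ 7.09 years

half-life ≈ 7.1 years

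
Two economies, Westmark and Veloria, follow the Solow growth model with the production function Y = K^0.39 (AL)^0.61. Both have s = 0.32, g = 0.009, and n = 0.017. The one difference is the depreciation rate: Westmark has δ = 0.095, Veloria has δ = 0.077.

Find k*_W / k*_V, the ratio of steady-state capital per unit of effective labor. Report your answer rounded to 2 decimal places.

k*_W / k*_V ≈ 0.77

Steady-state k* = [s/(n + g + δ)]^(1/(1−α)), so the ratio is [ (s_W/(n + g + δ)_W) / (s_V/(n + g + δ)_V) ]^1.6393.
s_W/(n + g + δ)_W = 0.32/0.121 = 2.6446; s_V/(n + g + δ)_V = 0.32/0.103 = 3.1068.
Ratio = (2.6446/3.1068)^1.6393 = 0.8512^1.6393 ≈ 0.7679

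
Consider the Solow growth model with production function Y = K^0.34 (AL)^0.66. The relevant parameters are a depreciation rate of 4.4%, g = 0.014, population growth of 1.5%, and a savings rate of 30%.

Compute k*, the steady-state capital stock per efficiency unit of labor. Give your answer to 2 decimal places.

In steady state, investment equals break-even investment: s·k^α = (n + g + δ)·k.
Rearranging, k^(1−α) = s / (n + g + δ).
k^0.66 = 0.30 / (0.015 + 0.014 + 0.044) = 0.30 / 0.073 = 4.1096
k* = 4.1096^(1/0.66) ≈ 8.5114

k* = 8.51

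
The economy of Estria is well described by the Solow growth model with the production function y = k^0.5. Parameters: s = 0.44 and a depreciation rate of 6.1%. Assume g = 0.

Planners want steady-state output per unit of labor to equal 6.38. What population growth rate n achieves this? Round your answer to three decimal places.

n ≈ 0.008

At the steady state, Δk = 0, so s·k^α = (n + δ)·k.
Since y* = [s/(n + δ)]^(α/(1−α)), we have s/(n + δ) = (y*)^((1−α)/α) = 6.38^1 = 6.3800.
Therefore n + δ = s / 6.3800 = 0.44 / 6.3800 = 0.0690, so n = 0.0690 − 0.061 = 0.0080.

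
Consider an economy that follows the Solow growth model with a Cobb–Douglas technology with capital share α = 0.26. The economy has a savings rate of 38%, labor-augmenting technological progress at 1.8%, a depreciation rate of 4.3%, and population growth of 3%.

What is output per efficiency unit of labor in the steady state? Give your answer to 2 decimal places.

y* ≈ 1.65

Steady state requires s·f(k) = (n + g + δ)·k, i.e. s·k^α = (n + g + δ)·k.
Dividing both sides by k: k^(1−α) = s / (n + g + δ).
k^0.74 = 0.38 / (0.030 + 0.018 + 0.043) = 0.38 / 0.091 = 4.1758
k* = 4.1758^(1/0.74) ≈ 6.8998
y* = (k*)^α = 6.8998^0.26 ≈ 1.6523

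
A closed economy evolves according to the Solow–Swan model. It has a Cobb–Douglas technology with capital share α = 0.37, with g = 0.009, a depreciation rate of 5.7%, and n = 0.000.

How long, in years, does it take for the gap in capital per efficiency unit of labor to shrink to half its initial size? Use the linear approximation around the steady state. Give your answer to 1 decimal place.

Near the steady state the convergence rate is λ = (1 − α)(n + g + δ).
λ = (1 − 0.37) × 0.066 = 0.63 × 0.066 = 0.04158
Half-life = ln 2 / λ = 0.6931 / 0.04158 ≈ 16.67 years

t_½ ≈ 16.7 years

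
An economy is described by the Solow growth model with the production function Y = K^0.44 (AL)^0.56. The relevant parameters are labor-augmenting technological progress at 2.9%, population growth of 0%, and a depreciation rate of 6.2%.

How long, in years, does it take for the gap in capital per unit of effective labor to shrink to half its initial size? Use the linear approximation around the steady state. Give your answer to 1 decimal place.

t_½ ≈ 13.6 years

Near the steady state the convergence rate is λ = (1 − α)(n + g + δ).
λ = (1 − 0.44) × 0.091 = 0.56 × 0.091 = 0.05096
Half-life = ln 2 / λ = 0.6931 / 0.05096 ≈ 13.60 years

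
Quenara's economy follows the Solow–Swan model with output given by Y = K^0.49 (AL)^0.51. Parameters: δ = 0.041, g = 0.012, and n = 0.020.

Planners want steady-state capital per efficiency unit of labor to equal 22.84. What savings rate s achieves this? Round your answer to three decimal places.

s ≈ 0.360

In steady state, investment equals break-even investment: s·k^α = (n + g + δ)·k.
So s / (n + g + δ) = (k*)^(1−α) = 22.84^0.51 = 4.9310.
Therefore s = 4.9310 × (n + g + δ) = 4.9310 × 0.073 = 0.3600.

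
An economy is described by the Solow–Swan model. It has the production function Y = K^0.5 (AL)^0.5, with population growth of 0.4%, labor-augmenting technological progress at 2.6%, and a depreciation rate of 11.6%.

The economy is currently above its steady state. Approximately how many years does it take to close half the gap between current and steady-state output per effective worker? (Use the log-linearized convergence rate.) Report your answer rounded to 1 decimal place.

about 9.5 years

Near the steady state the convergence rate is λ = (1 − α)(n + g + δ).
λ = (1 − 0.5) × 0.146 = 0.5 × 0.146 = 0.0730
Half-life = ln 2 / λ = 0.6931 / 0.0730 ≈ 9.49 years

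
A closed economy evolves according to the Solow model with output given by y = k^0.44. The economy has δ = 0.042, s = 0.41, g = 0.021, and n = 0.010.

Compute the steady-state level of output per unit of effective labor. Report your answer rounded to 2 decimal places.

y* = 3.88

In steady state, investment equals break-even investment: s·k^α = (n + g + δ)·k.
Dividing both sides by k: k^(1−α) = s / (n + g + δ).
k^0.56 = 0.41 / (0.010 + 0.021 + 0.042) = 0.41 / 0.073 = 5.6164
k* = 5.6164^(1/0.56) ≈ 21.7930
y* = (k*)^α = 21.7930^0.44 ≈ 3.8802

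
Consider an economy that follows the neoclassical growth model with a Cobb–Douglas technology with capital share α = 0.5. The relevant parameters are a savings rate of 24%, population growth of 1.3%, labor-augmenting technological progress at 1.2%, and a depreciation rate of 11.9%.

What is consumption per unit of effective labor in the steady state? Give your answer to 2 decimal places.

In steady state, investment equals break-even investment: s·k^α = (n + g + δ)·k.
Dividing both sides by k: k^(1−α) = s / (n + g + δ).
k^0.5 = 0.24 / (0.013 + 0.012 + 0.119) = 0.24 / 0.144 = 1.6667
k* = 1.6667^(1/0.5) ≈ 2.7779
y* = (k*)^α = 2.7779^0.5 ≈ 1.6667
c* = (1 − s)·y* = (1 − 0.24) × 1.6667 ≈ 1.2667

c* = 1.27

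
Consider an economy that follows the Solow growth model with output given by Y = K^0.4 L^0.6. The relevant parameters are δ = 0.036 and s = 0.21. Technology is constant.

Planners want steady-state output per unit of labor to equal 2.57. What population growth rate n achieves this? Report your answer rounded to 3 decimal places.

n ≈ 0.015

Steady state requires s·f(k) = (n + δ)·k, i.e. s·k^α = (n + δ)·k.
Since y* = [s/(n + δ)]^(α/(1−α)), we have s/(n + δ) = (y*)^((1−α)/α) = 2.57^1.5 = 4.1200.
Therefore n + δ = s / 4.1200 = 0.21 / 4.1200 = 0.0510, so n = 0.0510 − 0.036 = 0.0150.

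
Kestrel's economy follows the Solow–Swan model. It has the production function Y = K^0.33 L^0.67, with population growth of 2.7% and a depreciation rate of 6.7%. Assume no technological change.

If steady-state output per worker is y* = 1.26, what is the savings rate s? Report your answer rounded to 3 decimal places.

s ≈ 0.150

In steady state, investment equals break-even investment: s·k^α = (n + δ)·k.
Since y* = [s/(n + δ)]^(α/(1−α)), we have s/(n + δ) = (y*)^((1−α)/α) = 1.26^2.0303 = 1.5988.
Therefore s = 1.5988 × (n + δ) = 1.5988 × 0.094 = 0.1503.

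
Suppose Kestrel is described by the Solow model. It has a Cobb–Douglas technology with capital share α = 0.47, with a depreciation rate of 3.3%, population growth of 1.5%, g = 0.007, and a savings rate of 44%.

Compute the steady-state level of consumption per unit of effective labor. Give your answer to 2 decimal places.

At the steady state, Δk = 0, so s·k^α = (n + g + δ)·k.
Rearranging, k^(1−α) = s / (n + g + δ).
k^0.53 = 0.44 / (0.015 + 0.007 + 0.033) = 0.44 / 0.055 = 8.0000
k* = 8.0000^(1/0.53) ≈ 50.5759
y* = (k*)^α = 50.5759^0.47 ≈ 6.3220
c* = (1 − s)·y* = (1 − 0.44) × 6.3220 ≈ 3.5403

c* = 3.54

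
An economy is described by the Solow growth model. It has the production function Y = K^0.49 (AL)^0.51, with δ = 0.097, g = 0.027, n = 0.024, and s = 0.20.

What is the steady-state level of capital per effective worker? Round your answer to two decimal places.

k* ≈ 1.80

At the steady state, Δk = 0, so s·k^α = (n + g + δ)·k.
Rearranging, k^(1−α) = s / (n + g + δ).
k^0.51 = 0.20 / (0.024 + 0.027 + 0.097) = 0.20 / 0.148 = 1.3514
k* = 1.3514^(1/0.51) ≈ 1.8048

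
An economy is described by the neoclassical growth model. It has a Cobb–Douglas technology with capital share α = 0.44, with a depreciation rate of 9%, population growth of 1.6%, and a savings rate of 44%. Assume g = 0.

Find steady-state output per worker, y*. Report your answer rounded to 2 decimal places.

Steady state requires s·f(k) = (n + δ)·k, i.e. s·k^α = (n + δ)·k.
Dividing both sides by k: k^(1−α) = s / (n + δ).
k^0.56 = 0.44 / (0.016 + 0.090) = 0.44 / 0.106 = 4.1509
k* = 4.1509^(1/0.56) ≈ 12.7006
y* = (k*)^α = 12.7006^0.44 ≈ 3.0597

y* = 3.06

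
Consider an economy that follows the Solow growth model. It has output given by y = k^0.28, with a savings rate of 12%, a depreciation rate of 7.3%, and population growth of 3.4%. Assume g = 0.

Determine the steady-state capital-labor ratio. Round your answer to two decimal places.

At the steady state, Δk = 0, so s·k^α = (n + δ)·k.
Dividing both sides by k: k^(1−α) = s / (n + δ).
k^0.72 = 0.12 / (0.034 + 0.073) = 0.12 / 0.107 = 1.1215
k* = 1.1215^(1/0.72) ≈ 1.1726

k* = 1.17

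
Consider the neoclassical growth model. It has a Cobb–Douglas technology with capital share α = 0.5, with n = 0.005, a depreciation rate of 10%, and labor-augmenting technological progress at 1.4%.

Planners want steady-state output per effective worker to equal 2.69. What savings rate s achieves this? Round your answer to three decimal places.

s ≈ 0.320

At the steady state, Δk = 0, so s·k^α = (n + g + δ)·k.
Since y* = [s/(n + g + δ)]^(α/(1−α)), we have s/(n + g + δ) = (y*)^((1−α)/α) = 2.69^1 = 2.6900.
Therefore s = 2.6900 × (n + g + δ) = 2.6900 × 0.119 = 0.3201.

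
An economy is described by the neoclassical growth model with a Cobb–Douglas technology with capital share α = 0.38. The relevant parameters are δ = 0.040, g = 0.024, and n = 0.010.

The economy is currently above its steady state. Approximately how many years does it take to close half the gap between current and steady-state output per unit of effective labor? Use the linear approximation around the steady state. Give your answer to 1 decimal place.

t_½ ≈ 15.1 years

Near the steady state the convergence rate is λ = (1 − α)(n + g + δ).
λ = (1 − 0.38) × 0.074 = 0.62 × 0.074 = 0.04588
Half-life = ln 2 / λ = 0.6931 / 0.04588 ≈ 15.11 years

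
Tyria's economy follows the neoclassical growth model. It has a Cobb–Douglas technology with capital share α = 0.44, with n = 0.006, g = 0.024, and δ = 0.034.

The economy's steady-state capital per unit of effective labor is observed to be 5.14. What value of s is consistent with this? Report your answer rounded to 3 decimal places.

In steady state, investment equals break-even investment: s·k^α = (n + g + δ)·k.
So s / (n + g + δ) = (k*)^(1−α) = 5.14^0.56 = 2.5011.
Therefore s = 2.5011 × (n + g + δ) = 2.5011 × 0.064 = 0.1601.

s ≈ 0.160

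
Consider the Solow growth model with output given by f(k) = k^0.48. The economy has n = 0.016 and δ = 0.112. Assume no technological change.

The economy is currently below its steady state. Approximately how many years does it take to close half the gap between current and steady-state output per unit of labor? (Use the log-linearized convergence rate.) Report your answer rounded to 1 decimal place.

Near the steady state the convergence rate is λ = (1 − α)(n + δ).
λ = (1 − 0.48) × 0.128 = 0.52 × 0.128 = 0.06656
Half-life = ln 2 / λ = 0.6931 / 0.06656 ≈ 10.41 years

half-life ≈ 10.4 years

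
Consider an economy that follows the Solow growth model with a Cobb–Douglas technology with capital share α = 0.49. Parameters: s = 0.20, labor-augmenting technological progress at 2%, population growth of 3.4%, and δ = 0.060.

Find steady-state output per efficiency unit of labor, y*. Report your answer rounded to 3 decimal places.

y* = 1.716

In steady state, investment equals break-even investment: s·k^α = (n + g + δ)·k.
Dividing both sides by k: k^(1−α) = s / (n + g + δ).
k^0.51 = 0.20 / (0.034 + 0.020 + 0.060) = 0.20 / 0.114 = 1.7544
k* = 1.7544^(1/0.51) ≈ 3.0108
y* = (k*)^α = 3.0108^0.49 ≈ 1.7161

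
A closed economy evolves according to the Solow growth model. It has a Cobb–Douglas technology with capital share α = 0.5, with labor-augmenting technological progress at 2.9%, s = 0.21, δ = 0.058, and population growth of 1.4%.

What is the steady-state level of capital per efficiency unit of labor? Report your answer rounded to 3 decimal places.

Steady state requires s·f(k) = (n + g + δ)·k, i.e. s·k^α = (n + g + δ)·k.
Rearranging, k^(1−α) = s / (n + g + δ).
k^0.5 = 0.21 / (0.014 + 0.029 + 0.058) = 0.21 / 0.101 = 2.0792
k* = 2.0792^(1/0.5) ≈ 4.3231

k* ≈ 4.323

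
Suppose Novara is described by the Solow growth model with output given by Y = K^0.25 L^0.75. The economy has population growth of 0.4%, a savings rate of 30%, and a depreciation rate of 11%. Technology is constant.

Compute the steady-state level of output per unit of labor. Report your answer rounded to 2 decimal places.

At the steady state, Δk = 0, so s·k^α = (n + δ)·k.
Rearranging, k^(1−α) = s / (n + δ).
k^0.75 = 0.30 / (0.004 + 0.110) = 0.30 / 0.114 = 2.6316
k* = 2.6316^(1/0.75) ≈ 3.6332
y* = (k*)^α = 3.6332^0.25 ≈ 1.3806

y* = 1.38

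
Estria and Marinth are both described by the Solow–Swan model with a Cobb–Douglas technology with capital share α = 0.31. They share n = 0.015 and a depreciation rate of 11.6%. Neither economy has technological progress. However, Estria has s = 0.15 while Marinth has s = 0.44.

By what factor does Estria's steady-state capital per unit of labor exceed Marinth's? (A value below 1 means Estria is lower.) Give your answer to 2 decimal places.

Steady-state k* = [s/(n + δ)]^(1/(1−α)), so the ratio is [ (s_E/(n + δ)_E) / (s_M/(n + δ)_M) ]^1.4493.
s_E/(n + δ)_E = 0.15/0.131 = 1.1450; s_M/(n + δ)_M = 0.44/0.131 = 3.3588.
Ratio = (1.1450/3.3588)^1.4493 = 0.3409^1.4493 ≈ 0.2102

ratio ≈ 0.21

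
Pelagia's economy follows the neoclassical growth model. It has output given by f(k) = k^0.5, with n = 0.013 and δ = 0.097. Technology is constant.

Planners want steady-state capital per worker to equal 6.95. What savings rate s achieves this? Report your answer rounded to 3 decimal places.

s ≈ 0.290

Steady state requires s·f(k) = (n + δ)·k, i.e. s·k^α = (n + δ)·k.
So s / (n + δ) = (k*)^(1−α) = 6.95^0.5 = 2.6363.
Therefore s = 2.6363 × (n + δ) = 2.6363 × 0.110 = 0.2900.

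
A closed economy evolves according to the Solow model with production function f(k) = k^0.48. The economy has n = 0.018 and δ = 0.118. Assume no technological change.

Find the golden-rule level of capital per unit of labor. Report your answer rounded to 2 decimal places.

k_gold ≈ 11.31

The golden rule sets f'(k) = n + δ, i.e. α·k^(α−1) = n + δ.
So k^(1−α) = α / (n + δ) = 0.48 / 0.136 = 3.5294.
k_gold = 3.5294^(1/0.52) ≈ 11.3050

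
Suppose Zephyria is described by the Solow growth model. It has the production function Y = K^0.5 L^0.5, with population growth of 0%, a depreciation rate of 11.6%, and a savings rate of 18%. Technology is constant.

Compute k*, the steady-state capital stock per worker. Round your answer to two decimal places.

k* ≈ 2.41

In steady state, investment equals break-even investment: s·k^α = (n + δ)·k.
Rearranging, k^(1−α) = s / (n + δ).
k^0.5 = 0.18 / (0.000 + 0.116) = 0.18 / 0.116 = 1.5517
k* = 1.5517^(1/0.5) ≈ 2.4078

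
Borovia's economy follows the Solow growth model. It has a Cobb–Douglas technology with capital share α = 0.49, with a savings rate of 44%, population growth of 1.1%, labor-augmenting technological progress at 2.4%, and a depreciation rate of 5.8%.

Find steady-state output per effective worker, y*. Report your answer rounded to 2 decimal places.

y* ≈ 4.45

At the steady state, Δk = 0, so s·k^α = (n + g + δ)·k.
Rearranging, k^(1−α) = s / (n + g + δ).
k^0.51 = 0.44 / (0.011 + 0.024 + 0.058) = 0.44 / 0.093 = 4.7312
k* = 4.7312^(1/0.51) ≈ 21.0607
y* = (k*)^α = 21.0607^0.49 ≈ 4.4515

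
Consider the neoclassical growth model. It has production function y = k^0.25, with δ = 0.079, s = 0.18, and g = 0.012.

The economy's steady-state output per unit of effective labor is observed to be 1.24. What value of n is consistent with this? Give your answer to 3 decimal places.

n ≈ 0.003

At the steady state, Δk = 0, so s·k^α = (n + g + δ)·k.
Since y* = [s/(n + g + δ)]^(α/(1−α)), we have s/(n + g + δ) = (y*)^((1−α)/α) = 1.24^3 = 1.9066.
Therefore n + g + δ = s / 1.9066 = 0.18 / 1.9066 = 0.0944, so n = 0.0944 − 0.091 = 0.0034.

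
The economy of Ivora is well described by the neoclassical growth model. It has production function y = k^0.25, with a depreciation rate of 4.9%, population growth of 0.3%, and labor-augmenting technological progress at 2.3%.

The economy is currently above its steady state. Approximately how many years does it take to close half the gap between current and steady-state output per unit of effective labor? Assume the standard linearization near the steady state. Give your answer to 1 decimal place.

Near the steady state the convergence rate is λ = (1 − α)(n + g + δ).
λ = (1 − 0.25) × 0.075 = 0.75 × 0.075 = 0.05625
Half-life = ln 2 / λ = 0.6931 / 0.05625 ≈ 12.32 years

about 12.3 years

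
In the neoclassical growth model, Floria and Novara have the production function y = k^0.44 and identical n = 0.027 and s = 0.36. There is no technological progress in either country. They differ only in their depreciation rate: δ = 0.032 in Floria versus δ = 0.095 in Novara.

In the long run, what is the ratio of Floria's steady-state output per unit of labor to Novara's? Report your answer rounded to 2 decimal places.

ratio ≈ 1.77

Steady-state y* = [s/(n + δ)]^(α/(1−α)), so the ratio is [ (s_F/(n + δ)_F) / (s_N/(n + δ)_N) ]^0.7857.
s_F/(n + δ)_F = 0.36/0.059 = 6.1017; s_N/(n + δ)_N = 0.36/0.122 = 2.9508.
Ratio = (6.1017/2.9508)^0.7857 = 2.0678^0.7857 ≈ 1.7697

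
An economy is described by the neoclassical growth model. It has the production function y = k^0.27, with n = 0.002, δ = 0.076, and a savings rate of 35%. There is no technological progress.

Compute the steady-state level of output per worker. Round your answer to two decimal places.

At the steady state, Δk = 0, so s·k^α = (n + δ)·k.
Dividing both sides by k: k^(1−α) = s / (n + δ).
k^0.73 = 0.35 / (0.002 + 0.076) = 0.35 / 0.078 = 4.4872
k* = 4.4872^(1/0.73) ≈ 7.8184
y* = (k*)^α = 7.8184^0.27 ≈ 1.7424

y* = 1.74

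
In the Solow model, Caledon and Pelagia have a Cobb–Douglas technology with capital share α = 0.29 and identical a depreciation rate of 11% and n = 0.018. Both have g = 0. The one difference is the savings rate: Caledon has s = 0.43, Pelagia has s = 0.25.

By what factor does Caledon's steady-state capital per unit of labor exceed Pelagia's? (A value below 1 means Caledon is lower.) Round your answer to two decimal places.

ratio ≈ 2.15

Steady-state k* = [s/(n + δ)]^(1/(1−α)), so the ratio is [ (s_C/(n + δ)_C) / (s_P/(n + δ)_P) ]^1.4085.
s_C/(n + δ)_C = 0.43/0.128 = 3.3594; s_P/(n + δ)_P = 0.25/0.128 = 1.9531.
Ratio = (3.3594/1.9531)^1.4085 = 1.7200^1.4085 ≈ 2.1466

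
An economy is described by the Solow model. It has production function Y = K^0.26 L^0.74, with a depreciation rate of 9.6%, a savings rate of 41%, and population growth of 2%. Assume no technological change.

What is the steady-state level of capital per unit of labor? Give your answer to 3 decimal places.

k* = 5.508

In steady state, investment equals break-even investment: s·k^α = (n + δ)·k.
Rearranging, k^(1−α) = s / (n + δ).
k^0.74 = 0.41 / (0.020 + 0.096) = 0.41 / 0.116 = 3.5345
k* = 3.5345^(1/0.74) ≈ 5.5079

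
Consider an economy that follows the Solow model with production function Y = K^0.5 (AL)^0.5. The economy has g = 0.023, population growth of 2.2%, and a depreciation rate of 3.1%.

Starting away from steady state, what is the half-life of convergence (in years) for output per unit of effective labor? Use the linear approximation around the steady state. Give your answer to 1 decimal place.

Near the steady state the convergence rate is λ = (1 − α)(n + g + δ).
λ = (1 − 0.5) × 0.076 = 0.5 × 0.076 = 0.0380
Half-life = ln 2 / λ = 0.6931 / 0.0380 ≈ 18.24 years

about 18.2 years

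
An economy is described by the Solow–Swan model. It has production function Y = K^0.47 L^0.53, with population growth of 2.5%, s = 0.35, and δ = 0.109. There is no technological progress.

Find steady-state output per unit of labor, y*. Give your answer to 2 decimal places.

y* ≈ 2.34

Steady state requires s·f(k) = (n + δ)·k, i.e. s·k^α = (n + δ)·k.
Rearranging, k^(1−α) = s / (n + δ).
k^0.53 = 0.35 / (0.025 + 0.109) = 0.35 / 0.134 = 2.6119
k* = 2.6119^(1/0.53) ≈ 6.1194
y* = (k*)^α = 6.1194^0.47 ≈ 2.3429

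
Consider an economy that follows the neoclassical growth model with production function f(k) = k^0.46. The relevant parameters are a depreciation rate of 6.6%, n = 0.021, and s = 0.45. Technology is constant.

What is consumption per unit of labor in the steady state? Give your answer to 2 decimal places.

c* ≈ 2.23

Steady state requires s·f(k) = (n + δ)·k, i.e. s·k^α = (n + δ)·k.
Dividing both sides by k: k^(1−α) = s / (n + δ).
k^0.54 = 0.45 / (0.021 + 0.066) = 0.45 / 0.087 = 5.1724
k* = 5.1724^(1/0.54) ≈ 20.9726
y* = (k*)^α = 20.9726^0.46 ≈ 4.0547
c* = (1 − s)·y* = (1 − 0.45) × 4.0547 ≈ 2.2301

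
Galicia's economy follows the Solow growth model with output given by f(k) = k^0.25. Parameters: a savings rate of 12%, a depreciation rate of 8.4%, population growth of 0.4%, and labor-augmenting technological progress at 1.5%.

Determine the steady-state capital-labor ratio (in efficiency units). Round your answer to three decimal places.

In steady state, investment equals break-even investment: s·k^α = (n + g + δ)·k.
Dividing both sides by k: k^(1−α) = s / (n + g + δ).
k^0.75 = 0.12 / (0.004 + 0.015 + 0.084) = 0.12 / 0.103 = 1.1650
k* = 1.1650^(1/0.75) ≈ 1.2258

k* ≈ 1.226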